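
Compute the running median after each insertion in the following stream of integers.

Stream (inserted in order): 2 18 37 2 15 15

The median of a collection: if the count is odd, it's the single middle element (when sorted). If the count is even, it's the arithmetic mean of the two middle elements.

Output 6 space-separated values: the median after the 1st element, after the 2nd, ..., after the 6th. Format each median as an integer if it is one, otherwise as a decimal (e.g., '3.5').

Step 1: insert 2 -> lo=[2] (size 1, max 2) hi=[] (size 0) -> median=2
Step 2: insert 18 -> lo=[2] (size 1, max 2) hi=[18] (size 1, min 18) -> median=10
Step 3: insert 37 -> lo=[2, 18] (size 2, max 18) hi=[37] (size 1, min 37) -> median=18
Step 4: insert 2 -> lo=[2, 2] (size 2, max 2) hi=[18, 37] (size 2, min 18) -> median=10
Step 5: insert 15 -> lo=[2, 2, 15] (size 3, max 15) hi=[18, 37] (size 2, min 18) -> median=15
Step 6: insert 15 -> lo=[2, 2, 15] (size 3, max 15) hi=[15, 18, 37] (size 3, min 15) -> median=15

Answer: 2 10 18 10 15 15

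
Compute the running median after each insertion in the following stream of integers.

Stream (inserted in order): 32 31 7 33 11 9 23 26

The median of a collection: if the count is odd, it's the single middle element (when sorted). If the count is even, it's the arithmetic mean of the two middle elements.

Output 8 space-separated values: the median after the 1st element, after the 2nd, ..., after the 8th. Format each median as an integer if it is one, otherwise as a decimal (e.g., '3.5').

Step 1: insert 32 -> lo=[32] (size 1, max 32) hi=[] (size 0) -> median=32
Step 2: insert 31 -> lo=[31] (size 1, max 31) hi=[32] (size 1, min 32) -> median=31.5
Step 3: insert 7 -> lo=[7, 31] (size 2, max 31) hi=[32] (size 1, min 32) -> median=31
Step 4: insert 33 -> lo=[7, 31] (size 2, max 31) hi=[32, 33] (size 2, min 32) -> median=31.5
Step 5: insert 11 -> lo=[7, 11, 31] (size 3, max 31) hi=[32, 33] (size 2, min 32) -> median=31
Step 6: insert 9 -> lo=[7, 9, 11] (size 3, max 11) hi=[31, 32, 33] (size 3, min 31) -> median=21
Step 7: insert 23 -> lo=[7, 9, 11, 23] (size 4, max 23) hi=[31, 32, 33] (size 3, min 31) -> median=23
Step 8: insert 26 -> lo=[7, 9, 11, 23] (size 4, max 23) hi=[26, 31, 32, 33] (size 4, min 26) -> median=24.5

Answer: 32 31.5 31 31.5 31 21 23 24.5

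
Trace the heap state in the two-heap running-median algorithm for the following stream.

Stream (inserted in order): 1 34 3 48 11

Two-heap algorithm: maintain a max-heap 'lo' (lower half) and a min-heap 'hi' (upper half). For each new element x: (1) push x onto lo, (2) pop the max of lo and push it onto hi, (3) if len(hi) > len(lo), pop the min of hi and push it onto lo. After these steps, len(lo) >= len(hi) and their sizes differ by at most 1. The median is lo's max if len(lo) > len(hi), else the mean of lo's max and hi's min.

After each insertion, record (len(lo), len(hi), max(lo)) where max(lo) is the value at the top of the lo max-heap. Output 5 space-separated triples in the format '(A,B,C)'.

Answer: (1,0,1) (1,1,1) (2,1,3) (2,2,3) (3,2,11)

Derivation:
Step 1: insert 1 -> lo=[1] hi=[] -> (len(lo)=1, len(hi)=0, max(lo)=1)
Step 2: insert 34 -> lo=[1] hi=[34] -> (len(lo)=1, len(hi)=1, max(lo)=1)
Step 3: insert 3 -> lo=[1, 3] hi=[34] -> (len(lo)=2, len(hi)=1, max(lo)=3)
Step 4: insert 48 -> lo=[1, 3] hi=[34, 48] -> (len(lo)=2, len(hi)=2, max(lo)=3)
Step 5: insert 11 -> lo=[1, 3, 11] hi=[34, 48] -> (len(lo)=3, len(hi)=2, max(lo)=11)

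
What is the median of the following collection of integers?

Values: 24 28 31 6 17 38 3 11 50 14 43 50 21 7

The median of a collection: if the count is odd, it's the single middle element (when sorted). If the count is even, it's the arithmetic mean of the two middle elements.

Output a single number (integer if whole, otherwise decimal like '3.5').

Step 1: insert 24 -> lo=[24] (size 1, max 24) hi=[] (size 0) -> median=24
Step 2: insert 28 -> lo=[24] (size 1, max 24) hi=[28] (size 1, min 28) -> median=26
Step 3: insert 31 -> lo=[24, 28] (size 2, max 28) hi=[31] (size 1, min 31) -> median=28
Step 4: insert 6 -> lo=[6, 24] (size 2, max 24) hi=[28, 31] (size 2, min 28) -> median=26
Step 5: insert 17 -> lo=[6, 17, 24] (size 3, max 24) hi=[28, 31] (size 2, min 28) -> median=24
Step 6: insert 38 -> lo=[6, 17, 24] (size 3, max 24) hi=[28, 31, 38] (size 3, min 28) -> median=26
Step 7: insert 3 -> lo=[3, 6, 17, 24] (size 4, max 24) hi=[28, 31, 38] (size 3, min 28) -> median=24
Step 8: insert 11 -> lo=[3, 6, 11, 17] (size 4, max 17) hi=[24, 28, 31, 38] (size 4, min 24) -> median=20.5
Step 9: insert 50 -> lo=[3, 6, 11, 17, 24] (size 5, max 24) hi=[28, 31, 38, 50] (size 4, min 28) -> median=24
Step 10: insert 14 -> lo=[3, 6, 11, 14, 17] (size 5, max 17) hi=[24, 28, 31, 38, 50] (size 5, min 24) -> median=20.5
Step 11: insert 43 -> lo=[3, 6, 11, 14, 17, 24] (size 6, max 24) hi=[28, 31, 38, 43, 50] (size 5, min 28) -> median=24
Step 12: insert 50 -> lo=[3, 6, 11, 14, 17, 24] (size 6, max 24) hi=[28, 31, 38, 43, 50, 50] (size 6, min 28) -> median=26
Step 13: insert 21 -> lo=[3, 6, 11, 14, 17, 21, 24] (size 7, max 24) hi=[28, 31, 38, 43, 50, 50] (size 6, min 28) -> median=24
Step 14: insert 7 -> lo=[3, 6, 7, 11, 14, 17, 21] (size 7, max 21) hi=[24, 28, 31, 38, 43, 50, 50] (size 7, min 24) -> median=22.5

Answer: 22.5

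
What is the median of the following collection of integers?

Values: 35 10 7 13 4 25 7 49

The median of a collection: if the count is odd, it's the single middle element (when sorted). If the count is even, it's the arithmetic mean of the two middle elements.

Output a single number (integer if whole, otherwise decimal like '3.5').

Answer: 11.5

Derivation:
Step 1: insert 35 -> lo=[35] (size 1, max 35) hi=[] (size 0) -> median=35
Step 2: insert 10 -> lo=[10] (size 1, max 10) hi=[35] (size 1, min 35) -> median=22.5
Step 3: insert 7 -> lo=[7, 10] (size 2, max 10) hi=[35] (size 1, min 35) -> median=10
Step 4: insert 13 -> lo=[7, 10] (size 2, max 10) hi=[13, 35] (size 2, min 13) -> median=11.5
Step 5: insert 4 -> lo=[4, 7, 10] (size 3, max 10) hi=[13, 35] (size 2, min 13) -> median=10
Step 6: insert 25 -> lo=[4, 7, 10] (size 3, max 10) hi=[13, 25, 35] (size 3, min 13) -> median=11.5
Step 7: insert 7 -> lo=[4, 7, 7, 10] (size 4, max 10) hi=[13, 25, 35] (size 3, min 13) -> median=10
Step 8: insert 49 -> lo=[4, 7, 7, 10] (size 4, max 10) hi=[13, 25, 35, 49] (size 4, min 13) -> median=11.5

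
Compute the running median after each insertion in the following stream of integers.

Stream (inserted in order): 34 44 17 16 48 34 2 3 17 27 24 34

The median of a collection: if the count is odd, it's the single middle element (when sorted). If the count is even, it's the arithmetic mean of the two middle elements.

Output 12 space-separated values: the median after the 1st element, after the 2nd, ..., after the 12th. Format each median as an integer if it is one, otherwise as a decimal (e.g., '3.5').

Step 1: insert 34 -> lo=[34] (size 1, max 34) hi=[] (size 0) -> median=34
Step 2: insert 44 -> lo=[34] (size 1, max 34) hi=[44] (size 1, min 44) -> median=39
Step 3: insert 17 -> lo=[17, 34] (size 2, max 34) hi=[44] (size 1, min 44) -> median=34
Step 4: insert 16 -> lo=[16, 17] (size 2, max 17) hi=[34, 44] (size 2, min 34) -> median=25.5
Step 5: insert 48 -> lo=[16, 17, 34] (size 3, max 34) hi=[44, 48] (size 2, min 44) -> median=34
Step 6: insert 34 -> lo=[16, 17, 34] (size 3, max 34) hi=[34, 44, 48] (size 3, min 34) -> median=34
Step 7: insert 2 -> lo=[2, 16, 17, 34] (size 4, max 34) hi=[34, 44, 48] (size 3, min 34) -> median=34
Step 8: insert 3 -> lo=[2, 3, 16, 17] (size 4, max 17) hi=[34, 34, 44, 48] (size 4, min 34) -> median=25.5
Step 9: insert 17 -> lo=[2, 3, 16, 17, 17] (size 5, max 17) hi=[34, 34, 44, 48] (size 4, min 34) -> median=17
Step 10: insert 27 -> lo=[2, 3, 16, 17, 17] (size 5, max 17) hi=[27, 34, 34, 44, 48] (size 5, min 27) -> median=22
Step 11: insert 24 -> lo=[2, 3, 16, 17, 17, 24] (size 6, max 24) hi=[27, 34, 34, 44, 48] (size 5, min 27) -> median=24
Step 12: insert 34 -> lo=[2, 3, 16, 17, 17, 24] (size 6, max 24) hi=[27, 34, 34, 34, 44, 48] (size 6, min 27) -> median=25.5

Answer: 34 39 34 25.5 34 34 34 25.5 17 22 24 25.5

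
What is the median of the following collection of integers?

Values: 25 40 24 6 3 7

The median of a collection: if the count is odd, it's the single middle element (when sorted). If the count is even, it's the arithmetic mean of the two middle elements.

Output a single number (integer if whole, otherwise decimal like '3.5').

Step 1: insert 25 -> lo=[25] (size 1, max 25) hi=[] (size 0) -> median=25
Step 2: insert 40 -> lo=[25] (size 1, max 25) hi=[40] (size 1, min 40) -> median=32.5
Step 3: insert 24 -> lo=[24, 25] (size 2, max 25) hi=[40] (size 1, min 40) -> median=25
Step 4: insert 6 -> lo=[6, 24] (size 2, max 24) hi=[25, 40] (size 2, min 25) -> median=24.5
Step 5: insert 3 -> lo=[3, 6, 24] (size 3, max 24) hi=[25, 40] (size 2, min 25) -> median=24
Step 6: insert 7 -> lo=[3, 6, 7] (size 3, max 7) hi=[24, 25, 40] (size 3, min 24) -> median=15.5

Answer: 15.5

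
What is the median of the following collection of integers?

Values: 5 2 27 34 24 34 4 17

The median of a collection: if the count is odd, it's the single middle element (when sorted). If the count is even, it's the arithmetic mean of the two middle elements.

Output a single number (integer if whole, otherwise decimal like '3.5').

Step 1: insert 5 -> lo=[5] (size 1, max 5) hi=[] (size 0) -> median=5
Step 2: insert 2 -> lo=[2] (size 1, max 2) hi=[5] (size 1, min 5) -> median=3.5
Step 3: insert 27 -> lo=[2, 5] (size 2, max 5) hi=[27] (size 1, min 27) -> median=5
Step 4: insert 34 -> lo=[2, 5] (size 2, max 5) hi=[27, 34] (size 2, min 27) -> median=16
Step 5: insert 24 -> lo=[2, 5, 24] (size 3, max 24) hi=[27, 34] (size 2, min 27) -> median=24
Step 6: insert 34 -> lo=[2, 5, 24] (size 3, max 24) hi=[27, 34, 34] (size 3, min 27) -> median=25.5
Step 7: insert 4 -> lo=[2, 4, 5, 24] (size 4, max 24) hi=[27, 34, 34] (size 3, min 27) -> median=24
Step 8: insert 17 -> lo=[2, 4, 5, 17] (size 4, max 17) hi=[24, 27, 34, 34] (size 4, min 24) -> median=20.5

Answer: 20.5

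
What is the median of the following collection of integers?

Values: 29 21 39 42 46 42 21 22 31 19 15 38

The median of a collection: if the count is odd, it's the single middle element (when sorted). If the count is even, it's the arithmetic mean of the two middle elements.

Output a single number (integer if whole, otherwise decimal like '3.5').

Answer: 30

Derivation:
Step 1: insert 29 -> lo=[29] (size 1, max 29) hi=[] (size 0) -> median=29
Step 2: insert 21 -> lo=[21] (size 1, max 21) hi=[29] (size 1, min 29) -> median=25
Step 3: insert 39 -> lo=[21, 29] (size 2, max 29) hi=[39] (size 1, min 39) -> median=29
Step 4: insert 42 -> lo=[21, 29] (size 2, max 29) hi=[39, 42] (size 2, min 39) -> median=34
Step 5: insert 46 -> lo=[21, 29, 39] (size 3, max 39) hi=[42, 46] (size 2, min 42) -> median=39
Step 6: insert 42 -> lo=[21, 29, 39] (size 3, max 39) hi=[42, 42, 46] (size 3, min 42) -> median=40.5
Step 7: insert 21 -> lo=[21, 21, 29, 39] (size 4, max 39) hi=[42, 42, 46] (size 3, min 42) -> median=39
Step 8: insert 22 -> lo=[21, 21, 22, 29] (size 4, max 29) hi=[39, 42, 42, 46] (size 4, min 39) -> median=34
Step 9: insert 31 -> lo=[21, 21, 22, 29, 31] (size 5, max 31) hi=[39, 42, 42, 46] (size 4, min 39) -> median=31
Step 10: insert 19 -> lo=[19, 21, 21, 22, 29] (size 5, max 29) hi=[31, 39, 42, 42, 46] (size 5, min 31) -> median=30
Step 11: insert 15 -> lo=[15, 19, 21, 21, 22, 29] (size 6, max 29) hi=[31, 39, 42, 42, 46] (size 5, min 31) -> median=29
Step 12: insert 38 -> lo=[15, 19, 21, 21, 22, 29] (size 6, max 29) hi=[31, 38, 39, 42, 42, 46] (size 6, min 31) -> median=30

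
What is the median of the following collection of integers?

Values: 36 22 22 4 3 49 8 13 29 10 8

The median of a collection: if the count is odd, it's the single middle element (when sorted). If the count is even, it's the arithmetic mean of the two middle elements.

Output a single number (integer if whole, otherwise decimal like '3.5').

Step 1: insert 36 -> lo=[36] (size 1, max 36) hi=[] (size 0) -> median=36
Step 2: insert 22 -> lo=[22] (size 1, max 22) hi=[36] (size 1, min 36) -> median=29
Step 3: insert 22 -> lo=[22, 22] (size 2, max 22) hi=[36] (size 1, min 36) -> median=22
Step 4: insert 4 -> lo=[4, 22] (size 2, max 22) hi=[22, 36] (size 2, min 22) -> median=22
Step 5: insert 3 -> lo=[3, 4, 22] (size 3, max 22) hi=[22, 36] (size 2, min 22) -> median=22
Step 6: insert 49 -> lo=[3, 4, 22] (size 3, max 22) hi=[22, 36, 49] (size 3, min 22) -> median=22
Step 7: insert 8 -> lo=[3, 4, 8, 22] (size 4, max 22) hi=[22, 36, 49] (size 3, min 22) -> median=22
Step 8: insert 13 -> lo=[3, 4, 8, 13] (size 4, max 13) hi=[22, 22, 36, 49] (size 4, min 22) -> median=17.5
Step 9: insert 29 -> lo=[3, 4, 8, 13, 22] (size 5, max 22) hi=[22, 29, 36, 49] (size 4, min 22) -> median=22
Step 10: insert 10 -> lo=[3, 4, 8, 10, 13] (size 5, max 13) hi=[22, 22, 29, 36, 49] (size 5, min 22) -> median=17.5
Step 11: insert 8 -> lo=[3, 4, 8, 8, 10, 13] (size 6, max 13) hi=[22, 22, 29, 36, 49] (size 5, min 22) -> median=13

Answer: 13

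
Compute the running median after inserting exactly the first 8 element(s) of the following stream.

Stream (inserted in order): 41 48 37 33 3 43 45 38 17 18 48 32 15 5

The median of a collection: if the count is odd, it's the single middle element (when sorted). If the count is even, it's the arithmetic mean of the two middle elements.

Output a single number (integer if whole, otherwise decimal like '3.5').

Answer: 39.5

Derivation:
Step 1: insert 41 -> lo=[41] (size 1, max 41) hi=[] (size 0) -> median=41
Step 2: insert 48 -> lo=[41] (size 1, max 41) hi=[48] (size 1, min 48) -> median=44.5
Step 3: insert 37 -> lo=[37, 41] (size 2, max 41) hi=[48] (size 1, min 48) -> median=41
Step 4: insert 33 -> lo=[33, 37] (size 2, max 37) hi=[41, 48] (size 2, min 41) -> median=39
Step 5: insert 3 -> lo=[3, 33, 37] (size 3, max 37) hi=[41, 48] (size 2, min 41) -> median=37
Step 6: insert 43 -> lo=[3, 33, 37] (size 3, max 37) hi=[41, 43, 48] (size 3, min 41) -> median=39
Step 7: insert 45 -> lo=[3, 33, 37, 41] (size 4, max 41) hi=[43, 45, 48] (size 3, min 43) -> median=41
Step 8: insert 38 -> lo=[3, 33, 37, 38] (size 4, max 38) hi=[41, 43, 45, 48] (size 4, min 41) -> median=39.5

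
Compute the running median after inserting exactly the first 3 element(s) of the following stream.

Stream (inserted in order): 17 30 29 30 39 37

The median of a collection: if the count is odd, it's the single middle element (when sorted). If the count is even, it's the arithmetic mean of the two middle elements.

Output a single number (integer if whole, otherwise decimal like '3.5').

Step 1: insert 17 -> lo=[17] (size 1, max 17) hi=[] (size 0) -> median=17
Step 2: insert 30 -> lo=[17] (size 1, max 17) hi=[30] (size 1, min 30) -> median=23.5
Step 3: insert 29 -> lo=[17, 29] (size 2, max 29) hi=[30] (size 1, min 30) -> median=29

Answer: 29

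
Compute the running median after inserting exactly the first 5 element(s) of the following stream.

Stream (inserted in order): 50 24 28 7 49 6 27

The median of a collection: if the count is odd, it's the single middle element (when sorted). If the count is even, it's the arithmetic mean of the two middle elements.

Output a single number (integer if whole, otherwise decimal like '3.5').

Answer: 28

Derivation:
Step 1: insert 50 -> lo=[50] (size 1, max 50) hi=[] (size 0) -> median=50
Step 2: insert 24 -> lo=[24] (size 1, max 24) hi=[50] (size 1, min 50) -> median=37
Step 3: insert 28 -> lo=[24, 28] (size 2, max 28) hi=[50] (size 1, min 50) -> median=28
Step 4: insert 7 -> lo=[7, 24] (size 2, max 24) hi=[28, 50] (size 2, min 28) -> median=26
Step 5: insert 49 -> lo=[7, 24, 28] (size 3, max 28) hi=[49, 50] (size 2, min 49) -> median=28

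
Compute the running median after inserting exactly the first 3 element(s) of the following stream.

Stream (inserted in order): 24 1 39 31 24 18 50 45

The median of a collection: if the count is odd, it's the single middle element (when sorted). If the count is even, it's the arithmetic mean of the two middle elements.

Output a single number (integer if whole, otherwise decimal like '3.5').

Step 1: insert 24 -> lo=[24] (size 1, max 24) hi=[] (size 0) -> median=24
Step 2: insert 1 -> lo=[1] (size 1, max 1) hi=[24] (size 1, min 24) -> median=12.5
Step 3: insert 39 -> lo=[1, 24] (size 2, max 24) hi=[39] (size 1, min 39) -> median=24

Answer: 24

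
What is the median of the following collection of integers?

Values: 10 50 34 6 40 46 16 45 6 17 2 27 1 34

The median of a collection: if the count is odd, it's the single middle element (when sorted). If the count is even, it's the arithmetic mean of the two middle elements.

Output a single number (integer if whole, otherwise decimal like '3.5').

Step 1: insert 10 -> lo=[10] (size 1, max 10) hi=[] (size 0) -> median=10
Step 2: insert 50 -> lo=[10] (size 1, max 10) hi=[50] (size 1, min 50) -> median=30
Step 3: insert 34 -> lo=[10, 34] (size 2, max 34) hi=[50] (size 1, min 50) -> median=34
Step 4: insert 6 -> lo=[6, 10] (size 2, max 10) hi=[34, 50] (size 2, min 34) -> median=22
Step 5: insert 40 -> lo=[6, 10, 34] (size 3, max 34) hi=[40, 50] (size 2, min 40) -> median=34
Step 6: insert 46 -> lo=[6, 10, 34] (size 3, max 34) hi=[40, 46, 50] (size 3, min 40) -> median=37
Step 7: insert 16 -> lo=[6, 10, 16, 34] (size 4, max 34) hi=[40, 46, 50] (size 3, min 40) -> median=34
Step 8: insert 45 -> lo=[6, 10, 16, 34] (size 4, max 34) hi=[40, 45, 46, 50] (size 4, min 40) -> median=37
Step 9: insert 6 -> lo=[6, 6, 10, 16, 34] (size 5, max 34) hi=[40, 45, 46, 50] (size 4, min 40) -> median=34
Step 10: insert 17 -> lo=[6, 6, 10, 16, 17] (size 5, max 17) hi=[34, 40, 45, 46, 50] (size 5, min 34) -> median=25.5
Step 11: insert 2 -> lo=[2, 6, 6, 10, 16, 17] (size 6, max 17) hi=[34, 40, 45, 46, 50] (size 5, min 34) -> median=17
Step 12: insert 27 -> lo=[2, 6, 6, 10, 16, 17] (size 6, max 17) hi=[27, 34, 40, 45, 46, 50] (size 6, min 27) -> median=22
Step 13: insert 1 -> lo=[1, 2, 6, 6, 10, 16, 17] (size 7, max 17) hi=[27, 34, 40, 45, 46, 50] (size 6, min 27) -> median=17
Step 14: insert 34 -> lo=[1, 2, 6, 6, 10, 16, 17] (size 7, max 17) hi=[27, 34, 34, 40, 45, 46, 50] (size 7, min 27) -> median=22

Answer: 22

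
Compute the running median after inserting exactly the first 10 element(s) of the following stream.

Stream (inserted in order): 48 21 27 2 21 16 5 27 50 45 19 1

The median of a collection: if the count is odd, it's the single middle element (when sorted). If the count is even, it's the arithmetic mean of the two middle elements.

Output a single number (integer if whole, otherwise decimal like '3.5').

Step 1: insert 48 -> lo=[48] (size 1, max 48) hi=[] (size 0) -> median=48
Step 2: insert 21 -> lo=[21] (size 1, max 21) hi=[48] (size 1, min 48) -> median=34.5
Step 3: insert 27 -> lo=[21, 27] (size 2, max 27) hi=[48] (size 1, min 48) -> median=27
Step 4: insert 2 -> lo=[2, 21] (size 2, max 21) hi=[27, 48] (size 2, min 27) -> median=24
Step 5: insert 21 -> lo=[2, 21, 21] (size 3, max 21) hi=[27, 48] (size 2, min 27) -> median=21
Step 6: insert 16 -> lo=[2, 16, 21] (size 3, max 21) hi=[21, 27, 48] (size 3, min 21) -> median=21
Step 7: insert 5 -> lo=[2, 5, 16, 21] (size 4, max 21) hi=[21, 27, 48] (size 3, min 21) -> median=21
Step 8: insert 27 -> lo=[2, 5, 16, 21] (size 4, max 21) hi=[21, 27, 27, 48] (size 4, min 21) -> median=21
Step 9: insert 50 -> lo=[2, 5, 16, 21, 21] (size 5, max 21) hi=[27, 27, 48, 50] (size 4, min 27) -> median=21
Step 10: insert 45 -> lo=[2, 5, 16, 21, 21] (size 5, max 21) hi=[27, 27, 45, 48, 50] (size 5, min 27) -> median=24

Answer: 24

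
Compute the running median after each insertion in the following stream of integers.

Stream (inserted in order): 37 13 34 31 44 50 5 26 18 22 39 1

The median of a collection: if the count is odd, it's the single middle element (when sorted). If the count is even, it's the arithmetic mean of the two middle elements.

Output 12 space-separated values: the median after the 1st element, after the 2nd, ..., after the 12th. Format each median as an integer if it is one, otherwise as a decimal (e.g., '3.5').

Step 1: insert 37 -> lo=[37] (size 1, max 37) hi=[] (size 0) -> median=37
Step 2: insert 13 -> lo=[13] (size 1, max 13) hi=[37] (size 1, min 37) -> median=25
Step 3: insert 34 -> lo=[13, 34] (size 2, max 34) hi=[37] (size 1, min 37) -> median=34
Step 4: insert 31 -> lo=[13, 31] (size 2, max 31) hi=[34, 37] (size 2, min 34) -> median=32.5
Step 5: insert 44 -> lo=[13, 31, 34] (size 3, max 34) hi=[37, 44] (size 2, min 37) -> median=34
Step 6: insert 50 -> lo=[13, 31, 34] (size 3, max 34) hi=[37, 44, 50] (size 3, min 37) -> median=35.5
Step 7: insert 5 -> lo=[5, 13, 31, 34] (size 4, max 34) hi=[37, 44, 50] (size 3, min 37) -> median=34
Step 8: insert 26 -> lo=[5, 13, 26, 31] (size 4, max 31) hi=[34, 37, 44, 50] (size 4, min 34) -> median=32.5
Step 9: insert 18 -> lo=[5, 13, 18, 26, 31] (size 5, max 31) hi=[34, 37, 44, 50] (size 4, min 34) -> median=31
Step 10: insert 22 -> lo=[5, 13, 18, 22, 26] (size 5, max 26) hi=[31, 34, 37, 44, 50] (size 5, min 31) -> median=28.5
Step 11: insert 39 -> lo=[5, 13, 18, 22, 26, 31] (size 6, max 31) hi=[34, 37, 39, 44, 50] (size 5, min 34) -> median=31
Step 12: insert 1 -> lo=[1, 5, 13, 18, 22, 26] (size 6, max 26) hi=[31, 34, 37, 39, 44, 50] (size 6, min 31) -> median=28.5

Answer: 37 25 34 32.5 34 35.5 34 32.5 31 28.5 31 28.5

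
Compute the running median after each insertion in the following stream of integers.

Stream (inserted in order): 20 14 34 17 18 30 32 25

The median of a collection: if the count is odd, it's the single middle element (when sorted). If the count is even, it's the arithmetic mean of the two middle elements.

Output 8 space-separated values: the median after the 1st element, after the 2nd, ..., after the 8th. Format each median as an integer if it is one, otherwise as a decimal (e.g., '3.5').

Answer: 20 17 20 18.5 18 19 20 22.5

Derivation:
Step 1: insert 20 -> lo=[20] (size 1, max 20) hi=[] (size 0) -> median=20
Step 2: insert 14 -> lo=[14] (size 1, max 14) hi=[20] (size 1, min 20) -> median=17
Step 3: insert 34 -> lo=[14, 20] (size 2, max 20) hi=[34] (size 1, min 34) -> median=20
Step 4: insert 17 -> lo=[14, 17] (size 2, max 17) hi=[20, 34] (size 2, min 20) -> median=18.5
Step 5: insert 18 -> lo=[14, 17, 18] (size 3, max 18) hi=[20, 34] (size 2, min 20) -> median=18
Step 6: insert 30 -> lo=[14, 17, 18] (size 3, max 18) hi=[20, 30, 34] (size 3, min 20) -> median=19
Step 7: insert 32 -> lo=[14, 17, 18, 20] (size 4, max 20) hi=[30, 32, 34] (size 3, min 30) -> median=20
Step 8: insert 25 -> lo=[14, 17, 18, 20] (size 4, max 20) hi=[25, 30, 32, 34] (size 4, min 25) -> median=22.5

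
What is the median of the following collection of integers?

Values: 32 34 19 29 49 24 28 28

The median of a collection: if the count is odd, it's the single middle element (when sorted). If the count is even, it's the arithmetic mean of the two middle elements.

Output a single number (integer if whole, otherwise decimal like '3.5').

Step 1: insert 32 -> lo=[32] (size 1, max 32) hi=[] (size 0) -> median=32
Step 2: insert 34 -> lo=[32] (size 1, max 32) hi=[34] (size 1, min 34) -> median=33
Step 3: insert 19 -> lo=[19, 32] (size 2, max 32) hi=[34] (size 1, min 34) -> median=32
Step 4: insert 29 -> lo=[19, 29] (size 2, max 29) hi=[32, 34] (size 2, min 32) -> median=30.5
Step 5: insert 49 -> lo=[19, 29, 32] (size 3, max 32) hi=[34, 49] (size 2, min 34) -> median=32
Step 6: insert 24 -> lo=[19, 24, 29] (size 3, max 29) hi=[32, 34, 49] (size 3, min 32) -> median=30.5
Step 7: insert 28 -> lo=[19, 24, 28, 29] (size 4, max 29) hi=[32, 34, 49] (size 3, min 32) -> median=29
Step 8: insert 28 -> lo=[19, 24, 28, 28] (size 4, max 28) hi=[29, 32, 34, 49] (size 4, min 29) -> median=28.5

Answer: 28.5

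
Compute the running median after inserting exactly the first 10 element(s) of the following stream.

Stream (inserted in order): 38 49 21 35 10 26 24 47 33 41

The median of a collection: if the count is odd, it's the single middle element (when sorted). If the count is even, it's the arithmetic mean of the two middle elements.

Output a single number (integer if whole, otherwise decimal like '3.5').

Answer: 34

Derivation:
Step 1: insert 38 -> lo=[38] (size 1, max 38) hi=[] (size 0) -> median=38
Step 2: insert 49 -> lo=[38] (size 1, max 38) hi=[49] (size 1, min 49) -> median=43.5
Step 3: insert 21 -> lo=[21, 38] (size 2, max 38) hi=[49] (size 1, min 49) -> median=38
Step 4: insert 35 -> lo=[21, 35] (size 2, max 35) hi=[38, 49] (size 2, min 38) -> median=36.5
Step 5: insert 10 -> lo=[10, 21, 35] (size 3, max 35) hi=[38, 49] (size 2, min 38) -> median=35
Step 6: insert 26 -> lo=[10, 21, 26] (size 3, max 26) hi=[35, 38, 49] (size 3, min 35) -> median=30.5
Step 7: insert 24 -> lo=[10, 21, 24, 26] (size 4, max 26) hi=[35, 38, 49] (size 3, min 35) -> median=26
Step 8: insert 47 -> lo=[10, 21, 24, 26] (size 4, max 26) hi=[35, 38, 47, 49] (size 4, min 35) -> median=30.5
Step 9: insert 33 -> lo=[10, 21, 24, 26, 33] (size 5, max 33) hi=[35, 38, 47, 49] (size 4, min 35) -> median=33
Step 10: insert 41 -> lo=[10, 21, 24, 26, 33] (size 5, max 33) hi=[35, 38, 41, 47, 49] (size 5, min 35) -> median=34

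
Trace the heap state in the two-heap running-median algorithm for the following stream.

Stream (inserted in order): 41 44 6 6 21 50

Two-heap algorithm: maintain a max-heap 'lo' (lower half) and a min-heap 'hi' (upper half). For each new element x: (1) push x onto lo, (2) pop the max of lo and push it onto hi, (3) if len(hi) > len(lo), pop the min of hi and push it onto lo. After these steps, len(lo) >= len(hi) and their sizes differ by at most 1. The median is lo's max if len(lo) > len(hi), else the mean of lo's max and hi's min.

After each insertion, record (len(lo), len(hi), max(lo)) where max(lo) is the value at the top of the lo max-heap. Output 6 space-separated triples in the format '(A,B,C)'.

Step 1: insert 41 -> lo=[41] hi=[] -> (len(lo)=1, len(hi)=0, max(lo)=41)
Step 2: insert 44 -> lo=[41] hi=[44] -> (len(lo)=1, len(hi)=1, max(lo)=41)
Step 3: insert 6 -> lo=[6, 41] hi=[44] -> (len(lo)=2, len(hi)=1, max(lo)=41)
Step 4: insert 6 -> lo=[6, 6] hi=[41, 44] -> (len(lo)=2, len(hi)=2, max(lo)=6)
Step 5: insert 21 -> lo=[6, 6, 21] hi=[41, 44] -> (len(lo)=3, len(hi)=2, max(lo)=21)
Step 6: insert 50 -> lo=[6, 6, 21] hi=[41, 44, 50] -> (len(lo)=3, len(hi)=3, max(lo)=21)

Answer: (1,0,41) (1,1,41) (2,1,41) (2,2,6) (3,2,21) (3,3,21)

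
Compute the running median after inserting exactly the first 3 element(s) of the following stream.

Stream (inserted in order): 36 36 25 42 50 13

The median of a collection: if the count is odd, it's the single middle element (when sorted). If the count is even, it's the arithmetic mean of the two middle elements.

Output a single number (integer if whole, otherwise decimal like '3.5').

Answer: 36

Derivation:
Step 1: insert 36 -> lo=[36] (size 1, max 36) hi=[] (size 0) -> median=36
Step 2: insert 36 -> lo=[36] (size 1, max 36) hi=[36] (size 1, min 36) -> median=36
Step 3: insert 25 -> lo=[25, 36] (size 2, max 36) hi=[36] (size 1, min 36) -> median=36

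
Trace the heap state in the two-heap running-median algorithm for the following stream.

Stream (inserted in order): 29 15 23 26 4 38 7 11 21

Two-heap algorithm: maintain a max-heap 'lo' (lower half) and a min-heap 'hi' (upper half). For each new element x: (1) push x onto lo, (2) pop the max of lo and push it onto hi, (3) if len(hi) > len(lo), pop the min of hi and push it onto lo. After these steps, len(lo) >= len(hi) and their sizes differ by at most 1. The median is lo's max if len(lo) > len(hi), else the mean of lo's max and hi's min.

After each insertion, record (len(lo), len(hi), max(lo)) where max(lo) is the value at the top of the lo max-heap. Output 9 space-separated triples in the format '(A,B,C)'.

Answer: (1,0,29) (1,1,15) (2,1,23) (2,2,23) (3,2,23) (3,3,23) (4,3,23) (4,4,15) (5,4,21)

Derivation:
Step 1: insert 29 -> lo=[29] hi=[] -> (len(lo)=1, len(hi)=0, max(lo)=29)
Step 2: insert 15 -> lo=[15] hi=[29] -> (len(lo)=1, len(hi)=1, max(lo)=15)
Step 3: insert 23 -> lo=[15, 23] hi=[29] -> (len(lo)=2, len(hi)=1, max(lo)=23)
Step 4: insert 26 -> lo=[15, 23] hi=[26, 29] -> (len(lo)=2, len(hi)=2, max(lo)=23)
Step 5: insert 4 -> lo=[4, 15, 23] hi=[26, 29] -> (len(lo)=3, len(hi)=2, max(lo)=23)
Step 6: insert 38 -> lo=[4, 15, 23] hi=[26, 29, 38] -> (len(lo)=3, len(hi)=3, max(lo)=23)
Step 7: insert 7 -> lo=[4, 7, 15, 23] hi=[26, 29, 38] -> (len(lo)=4, len(hi)=3, max(lo)=23)
Step 8: insert 11 -> lo=[4, 7, 11, 15] hi=[23, 26, 29, 38] -> (len(lo)=4, len(hi)=4, max(lo)=15)
Step 9: insert 21 -> lo=[4, 7, 11, 15, 21] hi=[23, 26, 29, 38] -> (len(lo)=5, len(hi)=4, max(lo)=21)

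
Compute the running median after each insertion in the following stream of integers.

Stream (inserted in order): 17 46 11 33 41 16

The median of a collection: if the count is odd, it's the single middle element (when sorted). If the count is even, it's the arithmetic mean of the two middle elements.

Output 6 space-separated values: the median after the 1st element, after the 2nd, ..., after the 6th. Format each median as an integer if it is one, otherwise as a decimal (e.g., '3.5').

Answer: 17 31.5 17 25 33 25

Derivation:
Step 1: insert 17 -> lo=[17] (size 1, max 17) hi=[] (size 0) -> median=17
Step 2: insert 46 -> lo=[17] (size 1, max 17) hi=[46] (size 1, min 46) -> median=31.5
Step 3: insert 11 -> lo=[11, 17] (size 2, max 17) hi=[46] (size 1, min 46) -> median=17
Step 4: insert 33 -> lo=[11, 17] (size 2, max 17) hi=[33, 46] (size 2, min 33) -> median=25
Step 5: insert 41 -> lo=[11, 17, 33] (size 3, max 33) hi=[41, 46] (size 2, min 41) -> median=33
Step 6: insert 16 -> lo=[11, 16, 17] (size 3, max 17) hi=[33, 41, 46] (size 3, min 33) -> median=25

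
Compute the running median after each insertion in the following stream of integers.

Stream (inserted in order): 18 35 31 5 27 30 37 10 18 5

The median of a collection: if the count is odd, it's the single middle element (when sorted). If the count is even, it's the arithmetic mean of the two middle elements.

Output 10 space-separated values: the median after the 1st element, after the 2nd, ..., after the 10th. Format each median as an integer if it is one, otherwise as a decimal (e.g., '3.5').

Answer: 18 26.5 31 24.5 27 28.5 30 28.5 27 22.5

Derivation:
Step 1: insert 18 -> lo=[18] (size 1, max 18) hi=[] (size 0) -> median=18
Step 2: insert 35 -> lo=[18] (size 1, max 18) hi=[35] (size 1, min 35) -> median=26.5
Step 3: insert 31 -> lo=[18, 31] (size 2, max 31) hi=[35] (size 1, min 35) -> median=31
Step 4: insert 5 -> lo=[5, 18] (size 2, max 18) hi=[31, 35] (size 2, min 31) -> median=24.5
Step 5: insert 27 -> lo=[5, 18, 27] (size 3, max 27) hi=[31, 35] (size 2, min 31) -> median=27
Step 6: insert 30 -> lo=[5, 18, 27] (size 3, max 27) hi=[30, 31, 35] (size 3, min 30) -> median=28.5
Step 7: insert 37 -> lo=[5, 18, 27, 30] (size 4, max 30) hi=[31, 35, 37] (size 3, min 31) -> median=30
Step 8: insert 10 -> lo=[5, 10, 18, 27] (size 4, max 27) hi=[30, 31, 35, 37] (size 4, min 30) -> median=28.5
Step 9: insert 18 -> lo=[5, 10, 18, 18, 27] (size 5, max 27) hi=[30, 31, 35, 37] (size 4, min 30) -> median=27
Step 10: insert 5 -> lo=[5, 5, 10, 18, 18] (size 5, max 18) hi=[27, 30, 31, 35, 37] (size 5, min 27) -> median=22.5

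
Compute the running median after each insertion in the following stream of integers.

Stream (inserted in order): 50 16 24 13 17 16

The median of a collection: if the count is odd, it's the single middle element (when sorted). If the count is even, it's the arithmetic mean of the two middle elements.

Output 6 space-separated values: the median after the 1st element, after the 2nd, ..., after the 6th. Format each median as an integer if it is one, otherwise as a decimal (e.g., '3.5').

Answer: 50 33 24 20 17 16.5

Derivation:
Step 1: insert 50 -> lo=[50] (size 1, max 50) hi=[] (size 0) -> median=50
Step 2: insert 16 -> lo=[16] (size 1, max 16) hi=[50] (size 1, min 50) -> median=33
Step 3: insert 24 -> lo=[16, 24] (size 2, max 24) hi=[50] (size 1, min 50) -> median=24
Step 4: insert 13 -> lo=[13, 16] (size 2, max 16) hi=[24, 50] (size 2, min 24) -> median=20
Step 5: insert 17 -> lo=[13, 16, 17] (size 3, max 17) hi=[24, 50] (size 2, min 24) -> median=17
Step 6: insert 16 -> lo=[13, 16, 16] (size 3, max 16) hi=[17, 24, 50] (size 3, min 17) -> median=16.5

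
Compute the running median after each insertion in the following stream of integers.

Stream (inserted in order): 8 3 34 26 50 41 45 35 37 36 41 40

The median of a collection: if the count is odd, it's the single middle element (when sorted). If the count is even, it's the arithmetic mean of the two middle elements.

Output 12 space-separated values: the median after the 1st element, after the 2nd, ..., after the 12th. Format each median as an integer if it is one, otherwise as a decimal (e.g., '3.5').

Step 1: insert 8 -> lo=[8] (size 1, max 8) hi=[] (size 0) -> median=8
Step 2: insert 3 -> lo=[3] (size 1, max 3) hi=[8] (size 1, min 8) -> median=5.5
Step 3: insert 34 -> lo=[3, 8] (size 2, max 8) hi=[34] (size 1, min 34) -> median=8
Step 4: insert 26 -> lo=[3, 8] (size 2, max 8) hi=[26, 34] (size 2, min 26) -> median=17
Step 5: insert 50 -> lo=[3, 8, 26] (size 3, max 26) hi=[34, 50] (size 2, min 34) -> median=26
Step 6: insert 41 -> lo=[3, 8, 26] (size 3, max 26) hi=[34, 41, 50] (size 3, min 34) -> median=30
Step 7: insert 45 -> lo=[3, 8, 26, 34] (size 4, max 34) hi=[41, 45, 50] (size 3, min 41) -> median=34
Step 8: insert 35 -> lo=[3, 8, 26, 34] (size 4, max 34) hi=[35, 41, 45, 50] (size 4, min 35) -> median=34.5
Step 9: insert 37 -> lo=[3, 8, 26, 34, 35] (size 5, max 35) hi=[37, 41, 45, 50] (size 4, min 37) -> median=35
Step 10: insert 36 -> lo=[3, 8, 26, 34, 35] (size 5, max 35) hi=[36, 37, 41, 45, 50] (size 5, min 36) -> median=35.5
Step 11: insert 41 -> lo=[3, 8, 26, 34, 35, 36] (size 6, max 36) hi=[37, 41, 41, 45, 50] (size 5, min 37) -> median=36
Step 12: insert 40 -> lo=[3, 8, 26, 34, 35, 36] (size 6, max 36) hi=[37, 40, 41, 41, 45, 50] (size 6, min 37) -> median=36.5

Answer: 8 5.5 8 17 26 30 34 34.5 35 35.5 36 36.5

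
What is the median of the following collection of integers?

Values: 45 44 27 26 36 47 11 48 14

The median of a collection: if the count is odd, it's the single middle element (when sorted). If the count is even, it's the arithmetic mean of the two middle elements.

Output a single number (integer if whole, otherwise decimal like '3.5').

Answer: 36

Derivation:
Step 1: insert 45 -> lo=[45] (size 1, max 45) hi=[] (size 0) -> median=45
Step 2: insert 44 -> lo=[44] (size 1, max 44) hi=[45] (size 1, min 45) -> median=44.5
Step 3: insert 27 -> lo=[27, 44] (size 2, max 44) hi=[45] (size 1, min 45) -> median=44
Step 4: insert 26 -> lo=[26, 27] (size 2, max 27) hi=[44, 45] (size 2, min 44) -> median=35.5
Step 5: insert 36 -> lo=[26, 27, 36] (size 3, max 36) hi=[44, 45] (size 2, min 44) -> median=36
Step 6: insert 47 -> lo=[26, 27, 36] (size 3, max 36) hi=[44, 45, 47] (size 3, min 44) -> median=40
Step 7: insert 11 -> lo=[11, 26, 27, 36] (size 4, max 36) hi=[44, 45, 47] (size 3, min 44) -> median=36
Step 8: insert 48 -> lo=[11, 26, 27, 36] (size 4, max 36) hi=[44, 45, 47, 48] (size 4, min 44) -> median=40
Step 9: insert 14 -> lo=[11, 14, 26, 27, 36] (size 5, max 36) hi=[44, 45, 47, 48] (size 4, min 44) -> median=36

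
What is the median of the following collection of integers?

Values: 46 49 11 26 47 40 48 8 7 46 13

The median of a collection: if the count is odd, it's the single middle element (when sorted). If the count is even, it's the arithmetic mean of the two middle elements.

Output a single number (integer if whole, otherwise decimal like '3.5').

Step 1: insert 46 -> lo=[46] (size 1, max 46) hi=[] (size 0) -> median=46
Step 2: insert 49 -> lo=[46] (size 1, max 46) hi=[49] (size 1, min 49) -> median=47.5
Step 3: insert 11 -> lo=[11, 46] (size 2, max 46) hi=[49] (size 1, min 49) -> median=46
Step 4: insert 26 -> lo=[11, 26] (size 2, max 26) hi=[46, 49] (size 2, min 46) -> median=36
Step 5: insert 47 -> lo=[11, 26, 46] (size 3, max 46) hi=[47, 49] (size 2, min 47) -> median=46
Step 6: insert 40 -> lo=[11, 26, 40] (size 3, max 40) hi=[46, 47, 49] (size 3, min 46) -> median=43
Step 7: insert 48 -> lo=[11, 26, 40, 46] (size 4, max 46) hi=[47, 48, 49] (size 3, min 47) -> median=46
Step 8: insert 8 -> lo=[8, 11, 26, 40] (size 4, max 40) hi=[46, 47, 48, 49] (size 4, min 46) -> median=43
Step 9: insert 7 -> lo=[7, 8, 11, 26, 40] (size 5, max 40) hi=[46, 47, 48, 49] (size 4, min 46) -> median=40
Step 10: insert 46 -> lo=[7, 8, 11, 26, 40] (size 5, max 40) hi=[46, 46, 47, 48, 49] (size 5, min 46) -> median=43
Step 11: insert 13 -> lo=[7, 8, 11, 13, 26, 40] (size 6, max 40) hi=[46, 46, 47, 48, 49] (size 5, min 46) -> median=40

Answer: 40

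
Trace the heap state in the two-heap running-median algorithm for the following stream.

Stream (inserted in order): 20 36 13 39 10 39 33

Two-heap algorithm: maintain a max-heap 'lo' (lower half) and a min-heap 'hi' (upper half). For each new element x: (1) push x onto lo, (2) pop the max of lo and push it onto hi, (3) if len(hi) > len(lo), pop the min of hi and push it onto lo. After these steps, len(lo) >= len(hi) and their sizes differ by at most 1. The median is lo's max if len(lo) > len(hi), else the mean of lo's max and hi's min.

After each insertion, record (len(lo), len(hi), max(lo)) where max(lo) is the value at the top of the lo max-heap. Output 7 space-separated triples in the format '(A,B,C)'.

Answer: (1,0,20) (1,1,20) (2,1,20) (2,2,20) (3,2,20) (3,3,20) (4,3,33)

Derivation:
Step 1: insert 20 -> lo=[20] hi=[] -> (len(lo)=1, len(hi)=0, max(lo)=20)
Step 2: insert 36 -> lo=[20] hi=[36] -> (len(lo)=1, len(hi)=1, max(lo)=20)
Step 3: insert 13 -> lo=[13, 20] hi=[36] -> (len(lo)=2, len(hi)=1, max(lo)=20)
Step 4: insert 39 -> lo=[13, 20] hi=[36, 39] -> (len(lo)=2, len(hi)=2, max(lo)=20)
Step 5: insert 10 -> lo=[10, 13, 20] hi=[36, 39] -> (len(lo)=3, len(hi)=2, max(lo)=20)
Step 6: insert 39 -> lo=[10, 13, 20] hi=[36, 39, 39] -> (len(lo)=3, len(hi)=3, max(lo)=20)
Step 7: insert 33 -> lo=[10, 13, 20, 33] hi=[36, 39, 39] -> (len(lo)=4, len(hi)=3, max(lo)=33)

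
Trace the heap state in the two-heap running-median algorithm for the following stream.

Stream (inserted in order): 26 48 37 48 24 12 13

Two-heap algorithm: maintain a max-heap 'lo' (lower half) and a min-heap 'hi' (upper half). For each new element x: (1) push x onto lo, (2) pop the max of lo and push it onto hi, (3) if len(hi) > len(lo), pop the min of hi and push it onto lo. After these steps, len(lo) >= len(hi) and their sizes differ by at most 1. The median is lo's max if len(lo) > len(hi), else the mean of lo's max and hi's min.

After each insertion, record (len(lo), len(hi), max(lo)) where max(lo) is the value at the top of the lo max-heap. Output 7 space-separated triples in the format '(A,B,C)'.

Answer: (1,0,26) (1,1,26) (2,1,37) (2,2,37) (3,2,37) (3,3,26) (4,3,26)

Derivation:
Step 1: insert 26 -> lo=[26] hi=[] -> (len(lo)=1, len(hi)=0, max(lo)=26)
Step 2: insert 48 -> lo=[26] hi=[48] -> (len(lo)=1, len(hi)=1, max(lo)=26)
Step 3: insert 37 -> lo=[26, 37] hi=[48] -> (len(lo)=2, len(hi)=1, max(lo)=37)
Step 4: insert 48 -> lo=[26, 37] hi=[48, 48] -> (len(lo)=2, len(hi)=2, max(lo)=37)
Step 5: insert 24 -> lo=[24, 26, 37] hi=[48, 48] -> (len(lo)=3, len(hi)=2, max(lo)=37)
Step 6: insert 12 -> lo=[12, 24, 26] hi=[37, 48, 48] -> (len(lo)=3, len(hi)=3, max(lo)=26)
Step 7: insert 13 -> lo=[12, 13, 24, 26] hi=[37, 48, 48] -> (len(lo)=4, len(hi)=3, max(lo)=26)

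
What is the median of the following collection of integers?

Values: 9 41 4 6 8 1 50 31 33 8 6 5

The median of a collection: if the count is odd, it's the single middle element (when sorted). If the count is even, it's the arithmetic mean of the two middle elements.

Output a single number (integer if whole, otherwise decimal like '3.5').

Step 1: insert 9 -> lo=[9] (size 1, max 9) hi=[] (size 0) -> median=9
Step 2: insert 41 -> lo=[9] (size 1, max 9) hi=[41] (size 1, min 41) -> median=25
Step 3: insert 4 -> lo=[4, 9] (size 2, max 9) hi=[41] (size 1, min 41) -> median=9
Step 4: insert 6 -> lo=[4, 6] (size 2, max 6) hi=[9, 41] (size 2, min 9) -> median=7.5
Step 5: insert 8 -> lo=[4, 6, 8] (size 3, max 8) hi=[9, 41] (size 2, min 9) -> median=8
Step 6: insert 1 -> lo=[1, 4, 6] (size 3, max 6) hi=[8, 9, 41] (size 3, min 8) -> median=7
Step 7: insert 50 -> lo=[1, 4, 6, 8] (size 4, max 8) hi=[9, 41, 50] (size 3, min 9) -> median=8
Step 8: insert 31 -> lo=[1, 4, 6, 8] (size 4, max 8) hi=[9, 31, 41, 50] (size 4, min 9) -> median=8.5
Step 9: insert 33 -> lo=[1, 4, 6, 8, 9] (size 5, max 9) hi=[31, 33, 41, 50] (size 4, min 31) -> median=9
Step 10: insert 8 -> lo=[1, 4, 6, 8, 8] (size 5, max 8) hi=[9, 31, 33, 41, 50] (size 5, min 9) -> median=8.5
Step 11: insert 6 -> lo=[1, 4, 6, 6, 8, 8] (size 6, max 8) hi=[9, 31, 33, 41, 50] (size 5, min 9) -> median=8
Step 12: insert 5 -> lo=[1, 4, 5, 6, 6, 8] (size 6, max 8) hi=[8, 9, 31, 33, 41, 50] (size 6, min 8) -> median=8

Answer: 8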